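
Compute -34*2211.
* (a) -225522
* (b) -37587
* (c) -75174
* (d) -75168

-34 * 2211 = -75174
c) -75174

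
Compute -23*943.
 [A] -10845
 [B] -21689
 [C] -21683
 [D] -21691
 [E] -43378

-23 * 943 = -21689
B) -21689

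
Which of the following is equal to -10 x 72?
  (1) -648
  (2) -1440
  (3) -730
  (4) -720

-10 * 72 = -720
4) -720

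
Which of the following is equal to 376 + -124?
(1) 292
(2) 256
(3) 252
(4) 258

376 + -124 = 252
3) 252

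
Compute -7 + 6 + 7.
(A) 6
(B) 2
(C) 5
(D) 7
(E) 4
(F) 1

First: -7 + 6 = -1
Then: -1 + 7 = 6
A) 6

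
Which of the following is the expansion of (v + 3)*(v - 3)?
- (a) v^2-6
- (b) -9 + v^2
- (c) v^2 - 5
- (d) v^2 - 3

Expanding (v + 3)*(v - 3):
= -9 + v^2
b) -9 + v^2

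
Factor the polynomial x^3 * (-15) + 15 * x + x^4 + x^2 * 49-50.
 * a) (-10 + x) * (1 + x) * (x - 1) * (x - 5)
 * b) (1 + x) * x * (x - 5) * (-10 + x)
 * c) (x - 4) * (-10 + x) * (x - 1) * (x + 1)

We need to factor x^3 * (-15) + 15 * x + x^4 + x^2 * 49-50.
The factored form is (-10 + x) * (1 + x) * (x - 1) * (x - 5).
a) (-10 + x) * (1 + x) * (x - 1) * (x - 5)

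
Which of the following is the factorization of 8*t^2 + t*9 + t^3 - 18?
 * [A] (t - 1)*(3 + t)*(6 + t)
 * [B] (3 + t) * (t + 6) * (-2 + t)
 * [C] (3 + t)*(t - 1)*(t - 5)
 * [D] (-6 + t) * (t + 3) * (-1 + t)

We need to factor 8*t^2 + t*9 + t^3 - 18.
The factored form is (t - 1)*(3 + t)*(6 + t).
A) (t - 1)*(3 + t)*(6 + t)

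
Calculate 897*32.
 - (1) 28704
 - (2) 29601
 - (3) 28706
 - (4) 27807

897 * 32 = 28704
1) 28704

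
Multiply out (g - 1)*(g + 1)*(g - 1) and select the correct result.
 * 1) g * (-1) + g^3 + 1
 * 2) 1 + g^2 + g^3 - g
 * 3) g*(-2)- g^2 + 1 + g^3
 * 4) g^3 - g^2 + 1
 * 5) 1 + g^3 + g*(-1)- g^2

Expanding (g - 1)*(g + 1)*(g - 1):
= 1 + g^3 + g*(-1)- g^2
5) 1 + g^3 + g*(-1)- g^2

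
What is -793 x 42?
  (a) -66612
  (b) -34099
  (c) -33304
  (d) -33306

-793 * 42 = -33306
d) -33306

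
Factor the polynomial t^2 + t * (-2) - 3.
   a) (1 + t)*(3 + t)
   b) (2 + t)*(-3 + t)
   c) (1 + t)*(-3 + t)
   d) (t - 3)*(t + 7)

We need to factor t^2 + t * (-2) - 3.
The factored form is (1 + t)*(-3 + t).
c) (1 + t)*(-3 + t)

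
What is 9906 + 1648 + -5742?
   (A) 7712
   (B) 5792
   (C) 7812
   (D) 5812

First: 9906 + 1648 = 11554
Then: 11554 + -5742 = 5812
D) 5812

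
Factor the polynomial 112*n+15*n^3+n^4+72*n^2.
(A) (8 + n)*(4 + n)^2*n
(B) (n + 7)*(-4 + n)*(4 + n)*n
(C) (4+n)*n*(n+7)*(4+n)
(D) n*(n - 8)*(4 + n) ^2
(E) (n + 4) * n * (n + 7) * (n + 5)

We need to factor 112*n+15*n^3+n^4+72*n^2.
The factored form is (4+n)*n*(n+7)*(4+n).
C) (4+n)*n*(n+7)*(4+n)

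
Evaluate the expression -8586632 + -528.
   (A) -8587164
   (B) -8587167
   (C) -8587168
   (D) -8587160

-8586632 + -528 = -8587160
D) -8587160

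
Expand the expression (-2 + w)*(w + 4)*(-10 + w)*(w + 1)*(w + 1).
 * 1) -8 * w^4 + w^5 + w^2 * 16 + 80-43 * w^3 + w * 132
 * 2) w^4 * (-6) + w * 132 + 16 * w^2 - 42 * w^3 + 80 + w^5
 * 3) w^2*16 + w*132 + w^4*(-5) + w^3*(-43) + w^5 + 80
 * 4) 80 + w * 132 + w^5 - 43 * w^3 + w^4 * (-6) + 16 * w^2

Expanding (-2 + w)*(w + 4)*(-10 + w)*(w + 1)*(w + 1):
= 80 + w * 132 + w^5 - 43 * w^3 + w^4 * (-6) + 16 * w^2
4) 80 + w * 132 + w^5 - 43 * w^3 + w^4 * (-6) + 16 * w^2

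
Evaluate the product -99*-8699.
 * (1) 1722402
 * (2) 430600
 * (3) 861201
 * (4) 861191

-99 * -8699 = 861201
3) 861201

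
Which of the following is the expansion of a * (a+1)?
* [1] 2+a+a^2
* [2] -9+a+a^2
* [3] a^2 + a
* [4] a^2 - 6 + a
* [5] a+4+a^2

Expanding a * (a+1):
= a^2 + a
3) a^2 + a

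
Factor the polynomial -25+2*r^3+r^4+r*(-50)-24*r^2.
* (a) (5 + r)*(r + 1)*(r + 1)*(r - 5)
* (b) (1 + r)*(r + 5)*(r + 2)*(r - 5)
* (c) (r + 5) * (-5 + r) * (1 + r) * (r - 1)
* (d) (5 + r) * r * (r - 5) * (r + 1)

We need to factor -25+2*r^3+r^4+r*(-50)-24*r^2.
The factored form is (5 + r)*(r + 1)*(r + 1)*(r - 5).
a) (5 + r)*(r + 1)*(r + 1)*(r - 5)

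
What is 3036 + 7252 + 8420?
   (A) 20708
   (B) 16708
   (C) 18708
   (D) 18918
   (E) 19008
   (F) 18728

First: 3036 + 7252 = 10288
Then: 10288 + 8420 = 18708
C) 18708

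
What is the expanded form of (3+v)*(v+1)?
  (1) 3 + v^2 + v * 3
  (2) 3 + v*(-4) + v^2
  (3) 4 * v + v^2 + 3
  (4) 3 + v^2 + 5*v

Expanding (3+v)*(v+1):
= 4 * v + v^2 + 3
3) 4 * v + v^2 + 3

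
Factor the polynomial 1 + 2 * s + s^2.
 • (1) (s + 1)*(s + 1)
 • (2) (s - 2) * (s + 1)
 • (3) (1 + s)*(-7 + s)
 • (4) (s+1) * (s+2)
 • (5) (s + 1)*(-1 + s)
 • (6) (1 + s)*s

We need to factor 1 + 2 * s + s^2.
The factored form is (s + 1)*(s + 1).
1) (s + 1)*(s + 1)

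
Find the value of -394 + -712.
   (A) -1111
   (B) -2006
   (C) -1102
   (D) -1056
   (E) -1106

-394 + -712 = -1106
E) -1106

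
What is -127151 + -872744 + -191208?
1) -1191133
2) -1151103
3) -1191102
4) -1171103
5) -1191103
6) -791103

First: -127151 + -872744 = -999895
Then: -999895 + -191208 = -1191103
5) -1191103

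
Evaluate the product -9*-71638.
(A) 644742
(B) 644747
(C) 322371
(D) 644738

-9 * -71638 = 644742
A) 644742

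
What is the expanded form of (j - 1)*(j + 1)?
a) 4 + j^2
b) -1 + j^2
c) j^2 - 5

Expanding (j - 1)*(j + 1):
= -1 + j^2
b) -1 + j^2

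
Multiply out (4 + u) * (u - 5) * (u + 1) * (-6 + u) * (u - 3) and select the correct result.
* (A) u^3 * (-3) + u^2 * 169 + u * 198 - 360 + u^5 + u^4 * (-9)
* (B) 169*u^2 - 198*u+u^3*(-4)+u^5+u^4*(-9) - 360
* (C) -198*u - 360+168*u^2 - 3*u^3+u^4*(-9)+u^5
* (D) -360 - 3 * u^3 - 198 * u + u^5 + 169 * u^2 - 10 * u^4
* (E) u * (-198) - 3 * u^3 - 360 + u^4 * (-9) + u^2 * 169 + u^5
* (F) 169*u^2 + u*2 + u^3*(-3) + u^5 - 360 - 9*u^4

Expanding (4 + u) * (u - 5) * (u + 1) * (-6 + u) * (u - 3):
= u * (-198) - 3 * u^3 - 360 + u^4 * (-9) + u^2 * 169 + u^5
E) u * (-198) - 3 * u^3 - 360 + u^4 * (-9) + u^2 * 169 + u^5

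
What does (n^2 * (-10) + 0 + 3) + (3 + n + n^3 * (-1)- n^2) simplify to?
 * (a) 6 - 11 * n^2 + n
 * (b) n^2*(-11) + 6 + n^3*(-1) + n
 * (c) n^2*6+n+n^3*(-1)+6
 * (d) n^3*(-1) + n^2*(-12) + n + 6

Adding the polynomials and combining like terms:
(n^2*(-10) + 0 + 3) + (3 + n + n^3*(-1) - n^2)
= n^2*(-11) + 6 + n^3*(-1) + n
b) n^2*(-11) + 6 + n^3*(-1) + n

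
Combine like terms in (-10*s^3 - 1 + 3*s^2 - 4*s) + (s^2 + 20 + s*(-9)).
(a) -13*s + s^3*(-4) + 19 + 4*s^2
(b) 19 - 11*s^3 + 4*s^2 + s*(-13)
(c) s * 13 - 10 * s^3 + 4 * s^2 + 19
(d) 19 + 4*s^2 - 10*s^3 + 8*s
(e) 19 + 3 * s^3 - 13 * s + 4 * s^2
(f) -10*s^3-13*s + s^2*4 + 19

Adding the polynomials and combining like terms:
(-10*s^3 - 1 + 3*s^2 - 4*s) + (s^2 + 20 + s*(-9))
= -10*s^3-13*s + s^2*4 + 19
f) -10*s^3-13*s + s^2*4 + 19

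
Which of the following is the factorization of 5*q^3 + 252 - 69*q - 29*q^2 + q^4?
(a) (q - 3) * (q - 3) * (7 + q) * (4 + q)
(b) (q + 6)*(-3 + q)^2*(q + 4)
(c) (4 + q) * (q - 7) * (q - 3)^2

We need to factor 5*q^3 + 252 - 69*q - 29*q^2 + q^4.
The factored form is (q - 3) * (q - 3) * (7 + q) * (4 + q).
a) (q - 3) * (q - 3) * (7 + q) * (4 + q)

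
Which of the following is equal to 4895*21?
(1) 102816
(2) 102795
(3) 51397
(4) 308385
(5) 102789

4895 * 21 = 102795
2) 102795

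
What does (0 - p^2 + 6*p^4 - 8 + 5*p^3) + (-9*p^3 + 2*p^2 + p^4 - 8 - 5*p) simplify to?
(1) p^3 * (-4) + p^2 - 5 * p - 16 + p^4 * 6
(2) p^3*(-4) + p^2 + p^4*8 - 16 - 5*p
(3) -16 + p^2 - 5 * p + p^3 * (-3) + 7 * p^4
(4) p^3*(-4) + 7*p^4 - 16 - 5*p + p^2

Adding the polynomials and combining like terms:
(0 - p^2 + 6*p^4 - 8 + 5*p^3) + (-9*p^3 + 2*p^2 + p^4 - 8 - 5*p)
= p^3*(-4) + 7*p^4 - 16 - 5*p + p^2
4) p^3*(-4) + 7*p^4 - 16 - 5*p + p^2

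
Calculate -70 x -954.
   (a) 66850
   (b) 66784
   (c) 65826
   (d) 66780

-70 * -954 = 66780
d) 66780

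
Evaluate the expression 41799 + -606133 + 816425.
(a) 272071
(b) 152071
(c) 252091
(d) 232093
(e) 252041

First: 41799 + -606133 = -564334
Then: -564334 + 816425 = 252091
c) 252091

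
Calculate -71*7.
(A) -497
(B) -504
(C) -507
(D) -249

-71 * 7 = -497
A) -497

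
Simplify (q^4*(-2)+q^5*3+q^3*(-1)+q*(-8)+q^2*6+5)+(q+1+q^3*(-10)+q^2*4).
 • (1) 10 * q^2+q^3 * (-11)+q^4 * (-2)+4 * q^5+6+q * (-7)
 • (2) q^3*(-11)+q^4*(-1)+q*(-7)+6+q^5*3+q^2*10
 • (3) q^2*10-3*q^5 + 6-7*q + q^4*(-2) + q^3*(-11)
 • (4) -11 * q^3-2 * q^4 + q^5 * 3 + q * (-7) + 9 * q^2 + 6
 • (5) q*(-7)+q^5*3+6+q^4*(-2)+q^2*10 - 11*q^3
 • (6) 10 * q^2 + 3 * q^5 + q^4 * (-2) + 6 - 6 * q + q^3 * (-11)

Adding the polynomials and combining like terms:
(q^4*(-2) + q^5*3 + q^3*(-1) + q*(-8) + q^2*6 + 5) + (q + 1 + q^3*(-10) + q^2*4)
= q*(-7)+q^5*3+6+q^4*(-2)+q^2*10 - 11*q^3
5) q*(-7)+q^5*3+6+q^4*(-2)+q^2*10 - 11*q^3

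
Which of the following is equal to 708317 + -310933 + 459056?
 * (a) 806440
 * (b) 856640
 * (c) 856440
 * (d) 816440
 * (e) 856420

First: 708317 + -310933 = 397384
Then: 397384 + 459056 = 856440
c) 856440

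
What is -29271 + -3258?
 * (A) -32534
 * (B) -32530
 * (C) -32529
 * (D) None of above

-29271 + -3258 = -32529
C) -32529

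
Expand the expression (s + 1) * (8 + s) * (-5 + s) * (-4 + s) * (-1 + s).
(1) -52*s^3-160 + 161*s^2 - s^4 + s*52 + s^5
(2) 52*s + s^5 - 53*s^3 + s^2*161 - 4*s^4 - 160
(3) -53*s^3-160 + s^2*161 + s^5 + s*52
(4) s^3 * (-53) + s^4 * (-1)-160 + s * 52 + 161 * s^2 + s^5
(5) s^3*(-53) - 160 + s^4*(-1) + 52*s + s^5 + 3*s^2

Expanding (s + 1) * (8 + s) * (-5 + s) * (-4 + s) * (-1 + s):
= s^3 * (-53) + s^4 * (-1)-160 + s * 52 + 161 * s^2 + s^5
4) s^3 * (-53) + s^4 * (-1)-160 + s * 52 + 161 * s^2 + s^5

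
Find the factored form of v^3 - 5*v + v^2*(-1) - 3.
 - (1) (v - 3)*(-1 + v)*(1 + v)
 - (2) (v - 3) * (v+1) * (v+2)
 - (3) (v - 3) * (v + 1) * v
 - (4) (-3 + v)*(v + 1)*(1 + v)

We need to factor v^3 - 5*v + v^2*(-1) - 3.
The factored form is (-3 + v)*(v + 1)*(1 + v).
4) (-3 + v)*(v + 1)*(1 + v)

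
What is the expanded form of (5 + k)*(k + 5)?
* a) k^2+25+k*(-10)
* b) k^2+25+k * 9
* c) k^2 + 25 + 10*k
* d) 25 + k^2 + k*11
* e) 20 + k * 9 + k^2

Expanding (5 + k)*(k + 5):
= k^2 + 25 + 10*k
c) k^2 + 25 + 10*k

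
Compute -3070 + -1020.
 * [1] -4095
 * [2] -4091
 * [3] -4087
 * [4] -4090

-3070 + -1020 = -4090
4) -4090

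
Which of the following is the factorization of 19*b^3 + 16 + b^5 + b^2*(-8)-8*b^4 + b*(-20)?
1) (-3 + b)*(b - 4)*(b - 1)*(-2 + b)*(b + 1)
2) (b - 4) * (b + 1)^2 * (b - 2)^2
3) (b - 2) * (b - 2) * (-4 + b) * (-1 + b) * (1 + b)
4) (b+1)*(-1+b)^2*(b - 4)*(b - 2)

We need to factor 19*b^3 + 16 + b^5 + b^2*(-8)-8*b^4 + b*(-20).
The factored form is (b - 2) * (b - 2) * (-4 + b) * (-1 + b) * (1 + b).
3) (b - 2) * (b - 2) * (-4 + b) * (-1 + b) * (1 + b)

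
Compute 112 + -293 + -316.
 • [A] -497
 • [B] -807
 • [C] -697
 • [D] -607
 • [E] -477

First: 112 + -293 = -181
Then: -181 + -316 = -497
A) -497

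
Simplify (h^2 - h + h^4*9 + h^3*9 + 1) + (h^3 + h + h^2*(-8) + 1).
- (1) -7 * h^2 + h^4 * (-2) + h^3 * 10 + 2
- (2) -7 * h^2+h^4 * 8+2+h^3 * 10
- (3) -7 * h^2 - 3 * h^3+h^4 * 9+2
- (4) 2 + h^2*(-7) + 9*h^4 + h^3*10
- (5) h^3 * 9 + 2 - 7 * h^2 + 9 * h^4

Adding the polynomials and combining like terms:
(h^2 - h + h^4*9 + h^3*9 + 1) + (h^3 + h + h^2*(-8) + 1)
= 2 + h^2*(-7) + 9*h^4 + h^3*10
4) 2 + h^2*(-7) + 9*h^4 + h^3*10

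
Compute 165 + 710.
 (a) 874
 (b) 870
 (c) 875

165 + 710 = 875
c) 875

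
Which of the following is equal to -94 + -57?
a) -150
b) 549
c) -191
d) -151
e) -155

-94 + -57 = -151
d) -151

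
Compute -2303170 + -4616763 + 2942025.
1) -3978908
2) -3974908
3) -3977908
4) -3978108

First: -2303170 + -4616763 = -6919933
Then: -6919933 + 2942025 = -3977908
3) -3977908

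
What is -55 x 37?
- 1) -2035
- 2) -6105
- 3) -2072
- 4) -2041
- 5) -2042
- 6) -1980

-55 * 37 = -2035
1) -2035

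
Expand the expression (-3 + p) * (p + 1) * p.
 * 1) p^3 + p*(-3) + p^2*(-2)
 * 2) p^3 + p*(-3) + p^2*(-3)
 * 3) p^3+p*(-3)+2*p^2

Expanding (-3 + p) * (p + 1) * p:
= p^3 + p*(-3) + p^2*(-2)
1) p^3 + p*(-3) + p^2*(-2)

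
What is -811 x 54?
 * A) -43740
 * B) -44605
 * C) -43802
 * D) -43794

-811 * 54 = -43794
D) -43794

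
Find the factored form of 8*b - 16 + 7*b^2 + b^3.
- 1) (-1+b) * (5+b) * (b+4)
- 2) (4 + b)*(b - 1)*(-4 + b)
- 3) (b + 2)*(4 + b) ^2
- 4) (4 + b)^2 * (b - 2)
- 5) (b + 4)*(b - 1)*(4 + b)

We need to factor 8*b - 16 + 7*b^2 + b^3.
The factored form is (b + 4)*(b - 1)*(4 + b).
5) (b + 4)*(b - 1)*(4 + b)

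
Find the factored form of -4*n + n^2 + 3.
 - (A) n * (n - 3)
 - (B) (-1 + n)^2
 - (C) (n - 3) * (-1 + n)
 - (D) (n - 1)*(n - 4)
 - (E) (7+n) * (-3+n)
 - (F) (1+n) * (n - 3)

We need to factor -4*n + n^2 + 3.
The factored form is (n - 3) * (-1 + n).
C) (n - 3) * (-1 + n)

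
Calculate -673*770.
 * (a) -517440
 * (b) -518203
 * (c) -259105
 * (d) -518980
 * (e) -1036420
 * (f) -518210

-673 * 770 = -518210
f) -518210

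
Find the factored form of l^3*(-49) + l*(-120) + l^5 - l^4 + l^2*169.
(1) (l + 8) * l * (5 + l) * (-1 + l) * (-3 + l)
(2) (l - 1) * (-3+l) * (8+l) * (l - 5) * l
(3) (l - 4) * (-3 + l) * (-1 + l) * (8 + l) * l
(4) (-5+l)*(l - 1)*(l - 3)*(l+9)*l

We need to factor l^3*(-49) + l*(-120) + l^5 - l^4 + l^2*169.
The factored form is (l - 1) * (-3+l) * (8+l) * (l - 5) * l.
2) (l - 1) * (-3+l) * (8+l) * (l - 5) * l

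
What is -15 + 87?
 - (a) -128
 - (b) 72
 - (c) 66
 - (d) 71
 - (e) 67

-15 + 87 = 72
b) 72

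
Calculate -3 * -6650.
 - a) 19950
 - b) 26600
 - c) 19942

-3 * -6650 = 19950
a) 19950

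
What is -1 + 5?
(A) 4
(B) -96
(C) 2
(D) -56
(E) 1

-1 + 5 = 4
A) 4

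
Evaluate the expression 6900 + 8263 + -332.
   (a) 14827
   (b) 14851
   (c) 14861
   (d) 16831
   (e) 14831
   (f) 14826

First: 6900 + 8263 = 15163
Then: 15163 + -332 = 14831
e) 14831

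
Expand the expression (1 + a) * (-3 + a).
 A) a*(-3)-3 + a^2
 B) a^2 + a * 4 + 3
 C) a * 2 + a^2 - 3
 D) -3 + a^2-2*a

Expanding (1 + a) * (-3 + a):
= -3 + a^2-2*a
D) -3 + a^2-2*a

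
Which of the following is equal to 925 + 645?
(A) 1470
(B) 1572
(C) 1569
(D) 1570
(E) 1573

925 + 645 = 1570
D) 1570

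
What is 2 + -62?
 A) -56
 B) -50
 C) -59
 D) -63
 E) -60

2 + -62 = -60
E) -60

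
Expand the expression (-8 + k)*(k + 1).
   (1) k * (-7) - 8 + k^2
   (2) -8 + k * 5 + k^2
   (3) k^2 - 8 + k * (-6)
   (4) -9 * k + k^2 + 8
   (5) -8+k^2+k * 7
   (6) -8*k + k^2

Expanding (-8 + k)*(k + 1):
= k * (-7) - 8 + k^2
1) k * (-7) - 8 + k^2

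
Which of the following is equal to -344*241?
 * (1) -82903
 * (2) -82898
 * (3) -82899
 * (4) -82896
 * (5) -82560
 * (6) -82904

-344 * 241 = -82904
6) -82904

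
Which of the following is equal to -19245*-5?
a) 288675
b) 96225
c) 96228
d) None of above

-19245 * -5 = 96225
b) 96225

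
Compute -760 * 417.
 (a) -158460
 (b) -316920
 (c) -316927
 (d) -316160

-760 * 417 = -316920
b) -316920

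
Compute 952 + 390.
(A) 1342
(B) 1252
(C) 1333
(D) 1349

952 + 390 = 1342
A) 1342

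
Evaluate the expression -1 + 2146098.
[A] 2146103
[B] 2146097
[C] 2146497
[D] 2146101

-1 + 2146098 = 2146097
B) 2146097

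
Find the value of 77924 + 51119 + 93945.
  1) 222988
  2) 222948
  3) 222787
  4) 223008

First: 77924 + 51119 = 129043
Then: 129043 + 93945 = 222988
1) 222988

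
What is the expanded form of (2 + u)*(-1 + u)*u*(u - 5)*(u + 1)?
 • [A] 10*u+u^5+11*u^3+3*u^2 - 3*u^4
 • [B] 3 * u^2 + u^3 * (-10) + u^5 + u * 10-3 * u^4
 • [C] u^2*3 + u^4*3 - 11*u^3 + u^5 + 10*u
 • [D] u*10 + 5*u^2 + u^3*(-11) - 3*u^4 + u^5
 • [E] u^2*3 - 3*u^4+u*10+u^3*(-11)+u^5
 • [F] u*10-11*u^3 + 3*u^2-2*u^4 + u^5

Expanding (2 + u)*(-1 + u)*u*(u - 5)*(u + 1):
= u^2*3 - 3*u^4+u*10+u^3*(-11)+u^5
E) u^2*3 - 3*u^4+u*10+u^3*(-11)+u^5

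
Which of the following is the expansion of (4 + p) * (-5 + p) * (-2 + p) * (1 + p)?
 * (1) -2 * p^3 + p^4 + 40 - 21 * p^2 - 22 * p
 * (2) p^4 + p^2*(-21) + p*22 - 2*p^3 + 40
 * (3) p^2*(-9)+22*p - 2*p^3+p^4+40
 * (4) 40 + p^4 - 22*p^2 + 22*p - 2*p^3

Expanding (4 + p) * (-5 + p) * (-2 + p) * (1 + p):
= p^4 + p^2*(-21) + p*22 - 2*p^3 + 40
2) p^4 + p^2*(-21) + p*22 - 2*p^3 + 40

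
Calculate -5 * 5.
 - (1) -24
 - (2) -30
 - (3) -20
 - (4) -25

-5 * 5 = -25
4) -25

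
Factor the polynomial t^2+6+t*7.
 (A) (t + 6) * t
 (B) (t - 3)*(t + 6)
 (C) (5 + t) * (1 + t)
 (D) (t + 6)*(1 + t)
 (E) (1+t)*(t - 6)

We need to factor t^2+6+t*7.
The factored form is (t + 6)*(1 + t).
D) (t + 6)*(1 + t)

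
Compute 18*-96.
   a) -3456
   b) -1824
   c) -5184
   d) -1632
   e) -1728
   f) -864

18 * -96 = -1728
e) -1728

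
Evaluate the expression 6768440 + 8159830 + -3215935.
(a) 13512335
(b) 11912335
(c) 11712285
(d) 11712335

First: 6768440 + 8159830 = 14928270
Then: 14928270 + -3215935 = 11712335
d) 11712335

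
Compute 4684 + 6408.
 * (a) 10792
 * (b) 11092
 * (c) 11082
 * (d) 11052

4684 + 6408 = 11092
b) 11092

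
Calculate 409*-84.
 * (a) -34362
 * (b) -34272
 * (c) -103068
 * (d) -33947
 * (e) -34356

409 * -84 = -34356
e) -34356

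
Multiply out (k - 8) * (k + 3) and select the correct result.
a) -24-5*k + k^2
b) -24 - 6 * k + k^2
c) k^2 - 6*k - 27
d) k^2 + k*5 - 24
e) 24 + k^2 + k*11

Expanding (k - 8) * (k + 3):
= -24-5*k + k^2
a) -24-5*k + k^2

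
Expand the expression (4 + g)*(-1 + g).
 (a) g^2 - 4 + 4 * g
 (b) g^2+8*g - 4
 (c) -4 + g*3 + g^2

Expanding (4 + g)*(-1 + g):
= -4 + g*3 + g^2
c) -4 + g*3 + g^2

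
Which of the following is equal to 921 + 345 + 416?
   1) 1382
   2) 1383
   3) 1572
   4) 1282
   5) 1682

First: 921 + 345 = 1266
Then: 1266 + 416 = 1682
5) 1682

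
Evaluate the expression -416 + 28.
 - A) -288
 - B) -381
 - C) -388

-416 + 28 = -388
C) -388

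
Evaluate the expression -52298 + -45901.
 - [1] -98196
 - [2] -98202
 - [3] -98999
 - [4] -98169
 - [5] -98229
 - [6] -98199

-52298 + -45901 = -98199
6) -98199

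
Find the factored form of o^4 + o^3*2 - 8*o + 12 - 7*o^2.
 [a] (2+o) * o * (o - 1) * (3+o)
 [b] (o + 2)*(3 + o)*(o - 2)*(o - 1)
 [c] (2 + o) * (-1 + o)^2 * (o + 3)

We need to factor o^4 + o^3*2 - 8*o + 12 - 7*o^2.
The factored form is (o + 2)*(3 + o)*(o - 2)*(o - 1).
b) (o + 2)*(3 + o)*(o - 2)*(o - 1)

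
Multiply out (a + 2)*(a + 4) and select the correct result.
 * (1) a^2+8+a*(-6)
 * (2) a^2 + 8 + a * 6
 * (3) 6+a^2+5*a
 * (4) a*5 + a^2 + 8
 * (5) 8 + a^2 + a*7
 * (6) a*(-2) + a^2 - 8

Expanding (a + 2)*(a + 4):
= a^2 + 8 + a * 6
2) a^2 + 8 + a * 6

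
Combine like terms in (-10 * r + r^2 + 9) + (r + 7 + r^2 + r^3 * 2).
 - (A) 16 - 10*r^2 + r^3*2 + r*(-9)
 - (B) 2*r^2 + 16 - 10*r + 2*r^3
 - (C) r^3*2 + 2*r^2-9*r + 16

Adding the polynomials and combining like terms:
(-10*r + r^2 + 9) + (r + 7 + r^2 + r^3*2)
= r^3*2 + 2*r^2-9*r + 16
C) r^3*2 + 2*r^2-9*r + 16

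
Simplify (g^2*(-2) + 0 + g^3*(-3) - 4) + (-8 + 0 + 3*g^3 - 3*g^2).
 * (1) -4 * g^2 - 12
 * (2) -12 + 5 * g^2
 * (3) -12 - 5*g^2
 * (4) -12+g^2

Adding the polynomials and combining like terms:
(g^2*(-2) + 0 + g^3*(-3) - 4) + (-8 + 0 + 3*g^3 - 3*g^2)
= -12 - 5*g^2
3) -12 - 5*g^2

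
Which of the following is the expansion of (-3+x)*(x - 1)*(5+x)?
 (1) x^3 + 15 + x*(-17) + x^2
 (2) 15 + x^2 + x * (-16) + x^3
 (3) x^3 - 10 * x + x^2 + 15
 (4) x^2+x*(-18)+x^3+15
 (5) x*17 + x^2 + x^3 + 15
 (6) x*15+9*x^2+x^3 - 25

Expanding (-3+x)*(x - 1)*(5+x):
= x^3 + 15 + x*(-17) + x^2
1) x^3 + 15 + x*(-17) + x^2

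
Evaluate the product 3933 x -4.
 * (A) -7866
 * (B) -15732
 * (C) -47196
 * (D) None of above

3933 * -4 = -15732
B) -15732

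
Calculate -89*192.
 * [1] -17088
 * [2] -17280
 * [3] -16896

-89 * 192 = -17088
1) -17088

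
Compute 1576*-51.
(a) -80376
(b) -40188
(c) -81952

1576 * -51 = -80376
a) -80376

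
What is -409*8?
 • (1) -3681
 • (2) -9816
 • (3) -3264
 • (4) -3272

-409 * 8 = -3272
4) -3272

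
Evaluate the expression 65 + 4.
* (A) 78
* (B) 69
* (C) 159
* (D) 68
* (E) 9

65 + 4 = 69
B) 69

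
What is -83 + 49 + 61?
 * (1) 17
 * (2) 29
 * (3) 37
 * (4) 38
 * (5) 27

First: -83 + 49 = -34
Then: -34 + 61 = 27
5) 27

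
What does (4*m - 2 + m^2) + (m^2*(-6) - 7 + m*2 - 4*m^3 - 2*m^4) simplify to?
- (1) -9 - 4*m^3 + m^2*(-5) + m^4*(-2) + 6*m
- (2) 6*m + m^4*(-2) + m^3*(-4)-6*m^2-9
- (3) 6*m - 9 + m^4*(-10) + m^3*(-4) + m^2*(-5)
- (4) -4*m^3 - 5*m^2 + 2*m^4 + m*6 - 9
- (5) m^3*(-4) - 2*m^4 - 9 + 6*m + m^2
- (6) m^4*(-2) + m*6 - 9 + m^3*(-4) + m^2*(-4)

Adding the polynomials and combining like terms:
(4*m - 2 + m^2) + (m^2*(-6) - 7 + m*2 - 4*m^3 - 2*m^4)
= -9 - 4*m^3 + m^2*(-5) + m^4*(-2) + 6*m
1) -9 - 4*m^3 + m^2*(-5) + m^4*(-2) + 6*m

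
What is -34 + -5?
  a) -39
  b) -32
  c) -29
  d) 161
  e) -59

-34 + -5 = -39
a) -39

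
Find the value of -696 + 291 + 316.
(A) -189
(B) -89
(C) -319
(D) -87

First: -696 + 291 = -405
Then: -405 + 316 = -89
B) -89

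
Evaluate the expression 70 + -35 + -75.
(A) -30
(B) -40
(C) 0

First: 70 + -35 = 35
Then: 35 + -75 = -40
B) -40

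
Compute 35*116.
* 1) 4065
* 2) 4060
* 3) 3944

35 * 116 = 4060
2) 4060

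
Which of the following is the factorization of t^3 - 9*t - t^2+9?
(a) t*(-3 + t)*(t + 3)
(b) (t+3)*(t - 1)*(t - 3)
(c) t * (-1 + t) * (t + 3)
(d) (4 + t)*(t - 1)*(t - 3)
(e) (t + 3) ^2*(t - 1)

We need to factor t^3 - 9*t - t^2+9.
The factored form is (t+3)*(t - 1)*(t - 3).
b) (t+3)*(t - 1)*(t - 3)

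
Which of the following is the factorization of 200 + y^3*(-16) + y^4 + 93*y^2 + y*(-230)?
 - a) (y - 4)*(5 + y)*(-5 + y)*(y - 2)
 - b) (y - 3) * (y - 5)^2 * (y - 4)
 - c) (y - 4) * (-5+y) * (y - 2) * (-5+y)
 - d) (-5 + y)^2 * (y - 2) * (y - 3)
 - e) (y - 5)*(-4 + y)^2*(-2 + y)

We need to factor 200 + y^3*(-16) + y^4 + 93*y^2 + y*(-230).
The factored form is (y - 4) * (-5+y) * (y - 2) * (-5+y).
c) (y - 4) * (-5+y) * (y - 2) * (-5+y)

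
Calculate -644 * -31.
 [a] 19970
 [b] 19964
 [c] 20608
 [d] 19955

-644 * -31 = 19964
b) 19964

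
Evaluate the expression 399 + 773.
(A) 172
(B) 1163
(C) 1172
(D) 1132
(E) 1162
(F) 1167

399 + 773 = 1172
C) 1172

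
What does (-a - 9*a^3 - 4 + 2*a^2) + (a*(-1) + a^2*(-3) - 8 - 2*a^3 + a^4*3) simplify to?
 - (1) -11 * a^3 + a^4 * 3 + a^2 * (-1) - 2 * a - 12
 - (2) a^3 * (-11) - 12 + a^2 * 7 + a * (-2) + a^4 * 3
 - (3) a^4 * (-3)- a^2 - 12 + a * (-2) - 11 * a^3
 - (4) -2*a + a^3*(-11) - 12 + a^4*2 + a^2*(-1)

Adding the polynomials and combining like terms:
(-a - 9*a^3 - 4 + 2*a^2) + (a*(-1) + a^2*(-3) - 8 - 2*a^3 + a^4*3)
= -11 * a^3 + a^4 * 3 + a^2 * (-1) - 2 * a - 12
1) -11 * a^3 + a^4 * 3 + a^2 * (-1) - 2 * a - 12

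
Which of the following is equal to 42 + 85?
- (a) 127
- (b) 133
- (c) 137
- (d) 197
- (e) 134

42 + 85 = 127
a) 127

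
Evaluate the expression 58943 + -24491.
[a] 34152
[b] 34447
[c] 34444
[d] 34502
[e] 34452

58943 + -24491 = 34452
e) 34452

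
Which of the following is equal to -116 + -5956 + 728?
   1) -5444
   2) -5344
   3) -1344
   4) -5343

First: -116 + -5956 = -6072
Then: -6072 + 728 = -5344
2) -5344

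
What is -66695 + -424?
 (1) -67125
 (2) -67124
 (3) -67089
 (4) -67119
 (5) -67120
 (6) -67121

-66695 + -424 = -67119
4) -67119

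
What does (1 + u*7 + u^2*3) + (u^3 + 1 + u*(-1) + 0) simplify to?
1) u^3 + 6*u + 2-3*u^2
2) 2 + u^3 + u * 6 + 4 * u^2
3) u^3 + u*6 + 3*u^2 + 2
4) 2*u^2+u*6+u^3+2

Adding the polynomials and combining like terms:
(1 + u*7 + u^2*3) + (u^3 + 1 + u*(-1) + 0)
= u^3 + u*6 + 3*u^2 + 2
3) u^3 + u*6 + 3*u^2 + 2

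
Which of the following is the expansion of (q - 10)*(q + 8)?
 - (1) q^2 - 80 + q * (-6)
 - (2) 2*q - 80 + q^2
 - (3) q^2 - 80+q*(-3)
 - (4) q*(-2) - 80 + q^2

Expanding (q - 10)*(q + 8):
= q*(-2) - 80 + q^2
4) q*(-2) - 80 + q^2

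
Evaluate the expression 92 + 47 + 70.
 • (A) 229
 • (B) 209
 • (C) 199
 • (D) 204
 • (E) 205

First: 92 + 47 = 139
Then: 139 + 70 = 209
B) 209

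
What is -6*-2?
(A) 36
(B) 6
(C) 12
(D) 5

-6 * -2 = 12
C) 12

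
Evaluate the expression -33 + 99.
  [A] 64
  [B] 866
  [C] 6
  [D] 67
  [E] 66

-33 + 99 = 66
E) 66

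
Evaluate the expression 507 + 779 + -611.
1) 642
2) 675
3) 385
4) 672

First: 507 + 779 = 1286
Then: 1286 + -611 = 675
2) 675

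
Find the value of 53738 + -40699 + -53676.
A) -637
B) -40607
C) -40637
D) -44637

First: 53738 + -40699 = 13039
Then: 13039 + -53676 = -40637
C) -40637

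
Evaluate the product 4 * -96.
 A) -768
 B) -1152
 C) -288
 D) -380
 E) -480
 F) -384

4 * -96 = -384
F) -384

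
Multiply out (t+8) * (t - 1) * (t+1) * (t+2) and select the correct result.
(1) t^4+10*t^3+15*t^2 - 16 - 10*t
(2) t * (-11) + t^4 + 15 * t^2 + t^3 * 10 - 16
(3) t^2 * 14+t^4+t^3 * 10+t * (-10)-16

Expanding (t+8) * (t - 1) * (t+1) * (t+2):
= t^4+10*t^3+15*t^2 - 16 - 10*t
1) t^4+10*t^3+15*t^2 - 16 - 10*t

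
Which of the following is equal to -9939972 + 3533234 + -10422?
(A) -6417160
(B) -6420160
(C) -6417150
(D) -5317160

First: -9939972 + 3533234 = -6406738
Then: -6406738 + -10422 = -6417160
A) -6417160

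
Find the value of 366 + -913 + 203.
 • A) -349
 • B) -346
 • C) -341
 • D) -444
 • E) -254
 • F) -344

First: 366 + -913 = -547
Then: -547 + 203 = -344
F) -344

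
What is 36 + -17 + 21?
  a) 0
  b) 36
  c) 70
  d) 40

First: 36 + -17 = 19
Then: 19 + 21 = 40
d) 40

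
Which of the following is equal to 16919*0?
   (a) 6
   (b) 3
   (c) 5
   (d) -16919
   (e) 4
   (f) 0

16919 * 0 = 0
f) 0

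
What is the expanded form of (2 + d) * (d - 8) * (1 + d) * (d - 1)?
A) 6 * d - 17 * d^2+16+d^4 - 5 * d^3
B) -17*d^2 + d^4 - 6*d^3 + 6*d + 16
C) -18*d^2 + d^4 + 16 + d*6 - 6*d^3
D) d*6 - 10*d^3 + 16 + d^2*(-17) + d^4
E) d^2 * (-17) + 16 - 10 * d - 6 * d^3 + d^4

Expanding (2 + d) * (d - 8) * (1 + d) * (d - 1):
= -17*d^2 + d^4 - 6*d^3 + 6*d + 16
B) -17*d^2 + d^4 - 6*d^3 + 6*d + 16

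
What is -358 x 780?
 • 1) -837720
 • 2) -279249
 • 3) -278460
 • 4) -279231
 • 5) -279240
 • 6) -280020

-358 * 780 = -279240
5) -279240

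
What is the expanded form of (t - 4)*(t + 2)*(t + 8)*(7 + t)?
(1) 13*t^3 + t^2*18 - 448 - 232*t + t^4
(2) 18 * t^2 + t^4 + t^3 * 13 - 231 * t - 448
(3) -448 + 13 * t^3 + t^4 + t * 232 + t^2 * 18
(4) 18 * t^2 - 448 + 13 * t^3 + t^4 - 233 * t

Expanding (t - 4)*(t + 2)*(t + 8)*(7 + t):
= 13*t^3 + t^2*18 - 448 - 232*t + t^4
1) 13*t^3 + t^2*18 - 448 - 232*t + t^4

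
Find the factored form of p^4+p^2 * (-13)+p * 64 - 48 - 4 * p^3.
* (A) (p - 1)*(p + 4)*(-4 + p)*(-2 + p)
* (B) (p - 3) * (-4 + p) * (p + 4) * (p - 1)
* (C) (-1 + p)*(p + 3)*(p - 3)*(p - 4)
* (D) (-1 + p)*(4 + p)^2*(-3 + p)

We need to factor p^4+p^2 * (-13)+p * 64 - 48 - 4 * p^3.
The factored form is (p - 3) * (-4 + p) * (p + 4) * (p - 1).
B) (p - 3) * (-4 + p) * (p + 4) * (p - 1)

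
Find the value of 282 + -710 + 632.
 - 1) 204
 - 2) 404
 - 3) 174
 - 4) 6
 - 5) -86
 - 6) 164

First: 282 + -710 = -428
Then: -428 + 632 = 204
1) 204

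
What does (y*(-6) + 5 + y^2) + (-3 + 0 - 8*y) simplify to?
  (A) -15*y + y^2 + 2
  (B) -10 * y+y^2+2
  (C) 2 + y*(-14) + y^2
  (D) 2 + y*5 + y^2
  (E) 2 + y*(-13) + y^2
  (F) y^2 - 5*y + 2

Adding the polynomials and combining like terms:
(y*(-6) + 5 + y^2) + (-3 + 0 - 8*y)
= 2 + y*(-14) + y^2
C) 2 + y*(-14) + y^2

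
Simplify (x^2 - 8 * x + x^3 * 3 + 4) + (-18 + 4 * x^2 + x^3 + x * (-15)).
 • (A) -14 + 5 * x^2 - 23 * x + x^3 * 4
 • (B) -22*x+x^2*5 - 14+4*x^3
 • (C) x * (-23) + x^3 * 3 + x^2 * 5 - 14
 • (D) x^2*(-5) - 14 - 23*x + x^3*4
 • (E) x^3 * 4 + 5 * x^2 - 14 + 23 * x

Adding the polynomials and combining like terms:
(x^2 - 8*x + x^3*3 + 4) + (-18 + 4*x^2 + x^3 + x*(-15))
= -14 + 5 * x^2 - 23 * x + x^3 * 4
A) -14 + 5 * x^2 - 23 * x + x^3 * 4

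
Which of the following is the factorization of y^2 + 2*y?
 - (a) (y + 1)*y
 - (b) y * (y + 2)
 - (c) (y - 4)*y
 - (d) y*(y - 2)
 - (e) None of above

We need to factor y^2 + 2*y.
The factored form is y * (y + 2).
b) y * (y + 2)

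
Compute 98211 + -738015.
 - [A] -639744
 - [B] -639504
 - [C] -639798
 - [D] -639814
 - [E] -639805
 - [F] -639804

98211 + -738015 = -639804
F) -639804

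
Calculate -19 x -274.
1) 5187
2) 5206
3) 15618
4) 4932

-19 * -274 = 5206
2) 5206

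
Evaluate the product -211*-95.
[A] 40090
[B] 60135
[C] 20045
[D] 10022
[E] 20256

-211 * -95 = 20045
C) 20045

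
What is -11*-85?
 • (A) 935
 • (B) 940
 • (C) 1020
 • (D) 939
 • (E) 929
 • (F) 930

-11 * -85 = 935
A) 935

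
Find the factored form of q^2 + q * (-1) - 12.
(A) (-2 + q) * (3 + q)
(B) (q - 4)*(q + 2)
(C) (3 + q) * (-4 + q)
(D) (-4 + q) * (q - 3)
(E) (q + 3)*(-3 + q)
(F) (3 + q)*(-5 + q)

We need to factor q^2 + q * (-1) - 12.
The factored form is (3 + q) * (-4 + q).
C) (3 + q) * (-4 + q)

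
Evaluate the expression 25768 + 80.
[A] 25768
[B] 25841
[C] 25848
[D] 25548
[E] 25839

25768 + 80 = 25848
C) 25848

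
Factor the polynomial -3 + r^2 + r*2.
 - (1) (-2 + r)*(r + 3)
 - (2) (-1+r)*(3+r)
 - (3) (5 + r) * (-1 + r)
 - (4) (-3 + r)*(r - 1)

We need to factor -3 + r^2 + r*2.
The factored form is (-1+r)*(3+r).
2) (-1+r)*(3+r)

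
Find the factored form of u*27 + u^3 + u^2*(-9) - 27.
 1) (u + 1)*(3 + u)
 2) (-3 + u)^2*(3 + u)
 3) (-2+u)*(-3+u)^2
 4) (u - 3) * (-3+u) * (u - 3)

We need to factor u*27 + u^3 + u^2*(-9) - 27.
The factored form is (u - 3) * (-3+u) * (u - 3).
4) (u - 3) * (-3+u) * (u - 3)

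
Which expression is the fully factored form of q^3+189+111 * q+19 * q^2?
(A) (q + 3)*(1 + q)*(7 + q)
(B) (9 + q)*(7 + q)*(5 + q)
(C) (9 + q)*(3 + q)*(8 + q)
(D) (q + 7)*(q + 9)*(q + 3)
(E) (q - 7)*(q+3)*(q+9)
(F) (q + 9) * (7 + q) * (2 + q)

We need to factor q^3+189+111 * q+19 * q^2.
The factored form is (q + 7)*(q + 9)*(q + 3).
D) (q + 7)*(q + 9)*(q + 3)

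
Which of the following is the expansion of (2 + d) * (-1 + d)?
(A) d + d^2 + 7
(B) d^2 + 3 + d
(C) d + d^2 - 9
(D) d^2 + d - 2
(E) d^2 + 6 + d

Expanding (2 + d) * (-1 + d):
= d^2 + d - 2
D) d^2 + d - 2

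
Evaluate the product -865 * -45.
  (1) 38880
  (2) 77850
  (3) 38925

-865 * -45 = 38925
3) 38925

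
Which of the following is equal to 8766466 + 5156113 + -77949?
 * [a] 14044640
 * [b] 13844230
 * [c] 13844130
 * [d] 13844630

First: 8766466 + 5156113 = 13922579
Then: 13922579 + -77949 = 13844630
d) 13844630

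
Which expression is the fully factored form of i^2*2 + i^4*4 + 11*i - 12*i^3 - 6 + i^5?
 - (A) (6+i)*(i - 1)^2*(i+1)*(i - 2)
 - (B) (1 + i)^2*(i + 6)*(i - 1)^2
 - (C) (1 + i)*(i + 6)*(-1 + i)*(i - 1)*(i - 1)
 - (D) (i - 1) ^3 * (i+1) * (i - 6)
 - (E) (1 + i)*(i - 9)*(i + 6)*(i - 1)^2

We need to factor i^2*2 + i^4*4 + 11*i - 12*i^3 - 6 + i^5.
The factored form is (1 + i)*(i + 6)*(-1 + i)*(i - 1)*(i - 1).
C) (1 + i)*(i + 6)*(-1 + i)*(i - 1)*(i - 1)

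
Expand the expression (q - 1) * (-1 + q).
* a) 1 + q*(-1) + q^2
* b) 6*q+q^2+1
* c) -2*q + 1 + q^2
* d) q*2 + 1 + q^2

Expanding (q - 1) * (-1 + q):
= -2*q + 1 + q^2
c) -2*q + 1 + q^2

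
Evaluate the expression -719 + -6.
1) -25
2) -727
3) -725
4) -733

-719 + -6 = -725
3) -725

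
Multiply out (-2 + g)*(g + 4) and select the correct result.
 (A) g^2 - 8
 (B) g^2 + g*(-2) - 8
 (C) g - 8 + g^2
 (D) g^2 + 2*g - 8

Expanding (-2 + g)*(g + 4):
= g^2 + 2*g - 8
D) g^2 + 2*g - 8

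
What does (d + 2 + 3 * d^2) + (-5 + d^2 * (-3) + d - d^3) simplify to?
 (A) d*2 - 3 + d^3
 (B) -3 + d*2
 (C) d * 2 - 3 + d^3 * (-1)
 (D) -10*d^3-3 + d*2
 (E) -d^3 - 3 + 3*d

Adding the polynomials and combining like terms:
(d + 2 + 3*d^2) + (-5 + d^2*(-3) + d - d^3)
= d * 2 - 3 + d^3 * (-1)
C) d * 2 - 3 + d^3 * (-1)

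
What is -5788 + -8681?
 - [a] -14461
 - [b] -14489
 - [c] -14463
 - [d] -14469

-5788 + -8681 = -14469
d) -14469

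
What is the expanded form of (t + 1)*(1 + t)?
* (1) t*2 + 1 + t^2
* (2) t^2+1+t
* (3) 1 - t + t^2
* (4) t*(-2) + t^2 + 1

Expanding (t + 1)*(1 + t):
= t*2 + 1 + t^2
1) t*2 + 1 + t^2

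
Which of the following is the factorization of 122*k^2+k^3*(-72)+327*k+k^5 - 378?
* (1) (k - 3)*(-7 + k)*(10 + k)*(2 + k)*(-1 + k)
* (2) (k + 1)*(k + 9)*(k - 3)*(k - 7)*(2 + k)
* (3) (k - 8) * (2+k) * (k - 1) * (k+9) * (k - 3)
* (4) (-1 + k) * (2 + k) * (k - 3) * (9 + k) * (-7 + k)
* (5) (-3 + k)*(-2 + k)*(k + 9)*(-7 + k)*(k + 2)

We need to factor 122*k^2+k^3*(-72)+327*k+k^5 - 378.
The factored form is (-1 + k) * (2 + k) * (k - 3) * (9 + k) * (-7 + k).
4) (-1 + k) * (2 + k) * (k - 3) * (9 + k) * (-7 + k)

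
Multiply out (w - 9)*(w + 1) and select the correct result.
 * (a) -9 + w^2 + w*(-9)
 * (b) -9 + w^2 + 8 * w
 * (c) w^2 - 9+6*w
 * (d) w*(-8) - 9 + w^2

Expanding (w - 9)*(w + 1):
= w*(-8) - 9 + w^2
d) w*(-8) - 9 + w^2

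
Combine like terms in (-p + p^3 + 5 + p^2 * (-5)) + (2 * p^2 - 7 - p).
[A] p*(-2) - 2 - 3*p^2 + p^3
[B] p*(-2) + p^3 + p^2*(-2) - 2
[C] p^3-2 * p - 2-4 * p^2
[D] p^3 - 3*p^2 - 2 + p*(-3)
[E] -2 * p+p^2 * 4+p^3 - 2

Adding the polynomials and combining like terms:
(-p + p^3 + 5 + p^2*(-5)) + (2*p^2 - 7 - p)
= p*(-2) - 2 - 3*p^2 + p^3
A) p*(-2) - 2 - 3*p^2 + p^3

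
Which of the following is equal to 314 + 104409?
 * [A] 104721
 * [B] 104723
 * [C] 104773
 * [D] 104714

314 + 104409 = 104723
B) 104723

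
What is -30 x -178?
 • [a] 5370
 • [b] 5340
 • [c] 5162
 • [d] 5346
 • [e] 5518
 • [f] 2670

-30 * -178 = 5340
b) 5340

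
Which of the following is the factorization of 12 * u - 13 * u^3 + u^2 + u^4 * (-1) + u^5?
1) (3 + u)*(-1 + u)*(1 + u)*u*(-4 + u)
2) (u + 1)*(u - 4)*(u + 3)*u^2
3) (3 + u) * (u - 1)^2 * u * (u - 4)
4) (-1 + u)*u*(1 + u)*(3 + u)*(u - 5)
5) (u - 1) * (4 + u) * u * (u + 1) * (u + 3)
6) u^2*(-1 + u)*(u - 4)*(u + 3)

We need to factor 12 * u - 13 * u^3 + u^2 + u^4 * (-1) + u^5.
The factored form is (3 + u)*(-1 + u)*(1 + u)*u*(-4 + u).
1) (3 + u)*(-1 + u)*(1 + u)*u*(-4 + u)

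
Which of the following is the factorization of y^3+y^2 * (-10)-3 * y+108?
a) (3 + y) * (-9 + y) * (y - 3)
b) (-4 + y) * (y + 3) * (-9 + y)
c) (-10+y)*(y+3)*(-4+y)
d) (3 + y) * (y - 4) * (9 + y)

We need to factor y^3+y^2 * (-10)-3 * y+108.
The factored form is (-4 + y) * (y + 3) * (-9 + y).
b) (-4 + y) * (y + 3) * (-9 + y)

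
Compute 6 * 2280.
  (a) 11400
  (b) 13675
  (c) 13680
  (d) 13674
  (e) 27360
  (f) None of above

6 * 2280 = 13680
c) 13680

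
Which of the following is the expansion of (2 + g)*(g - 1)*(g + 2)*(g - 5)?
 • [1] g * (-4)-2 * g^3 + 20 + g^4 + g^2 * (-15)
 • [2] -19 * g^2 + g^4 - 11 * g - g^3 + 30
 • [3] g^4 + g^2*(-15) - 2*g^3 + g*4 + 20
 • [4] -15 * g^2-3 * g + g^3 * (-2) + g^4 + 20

Expanding (2 + g)*(g - 1)*(g + 2)*(g - 5):
= g * (-4)-2 * g^3 + 20 + g^4 + g^2 * (-15)
1) g * (-4)-2 * g^3 + 20 + g^4 + g^2 * (-15)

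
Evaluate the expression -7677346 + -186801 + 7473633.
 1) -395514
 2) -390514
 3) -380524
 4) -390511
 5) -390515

First: -7677346 + -186801 = -7864147
Then: -7864147 + 7473633 = -390514
2) -390514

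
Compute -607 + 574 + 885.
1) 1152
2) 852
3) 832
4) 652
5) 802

First: -607 + 574 = -33
Then: -33 + 885 = 852
2) 852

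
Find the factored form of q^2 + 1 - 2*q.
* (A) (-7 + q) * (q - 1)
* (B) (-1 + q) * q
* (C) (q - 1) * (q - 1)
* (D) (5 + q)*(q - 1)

We need to factor q^2 + 1 - 2*q.
The factored form is (q - 1) * (q - 1).
C) (q - 1) * (q - 1)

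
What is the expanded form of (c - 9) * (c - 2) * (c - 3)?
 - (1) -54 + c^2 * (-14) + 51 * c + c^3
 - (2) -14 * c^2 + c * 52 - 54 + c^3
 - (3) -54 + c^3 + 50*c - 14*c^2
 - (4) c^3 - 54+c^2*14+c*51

Expanding (c - 9) * (c - 2) * (c - 3):
= -54 + c^2 * (-14) + 51 * c + c^3
1) -54 + c^2 * (-14) + 51 * c + c^3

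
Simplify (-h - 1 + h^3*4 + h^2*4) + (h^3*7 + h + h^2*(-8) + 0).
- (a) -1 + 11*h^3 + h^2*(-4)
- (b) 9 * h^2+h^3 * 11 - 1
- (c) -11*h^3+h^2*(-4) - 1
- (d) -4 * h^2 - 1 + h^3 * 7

Adding the polynomials and combining like terms:
(-h - 1 + h^3*4 + h^2*4) + (h^3*7 + h + h^2*(-8) + 0)
= -1 + 11*h^3 + h^2*(-4)
a) -1 + 11*h^3 + h^2*(-4)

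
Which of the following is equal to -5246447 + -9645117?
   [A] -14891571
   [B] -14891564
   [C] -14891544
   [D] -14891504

-5246447 + -9645117 = -14891564
B) -14891564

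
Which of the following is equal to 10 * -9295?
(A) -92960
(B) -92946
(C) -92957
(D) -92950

10 * -9295 = -92950
D) -92950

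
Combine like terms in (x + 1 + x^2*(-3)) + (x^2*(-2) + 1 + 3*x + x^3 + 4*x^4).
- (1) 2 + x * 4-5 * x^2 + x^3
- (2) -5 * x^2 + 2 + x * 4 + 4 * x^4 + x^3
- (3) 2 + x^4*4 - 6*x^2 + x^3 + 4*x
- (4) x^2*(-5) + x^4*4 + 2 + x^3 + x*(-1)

Adding the polynomials and combining like terms:
(x + 1 + x^2*(-3)) + (x^2*(-2) + 1 + 3*x + x^3 + 4*x^4)
= -5 * x^2 + 2 + x * 4 + 4 * x^4 + x^3
2) -5 * x^2 + 2 + x * 4 + 4 * x^4 + x^3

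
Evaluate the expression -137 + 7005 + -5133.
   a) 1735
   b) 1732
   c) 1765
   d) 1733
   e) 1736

First: -137 + 7005 = 6868
Then: 6868 + -5133 = 1735
a) 1735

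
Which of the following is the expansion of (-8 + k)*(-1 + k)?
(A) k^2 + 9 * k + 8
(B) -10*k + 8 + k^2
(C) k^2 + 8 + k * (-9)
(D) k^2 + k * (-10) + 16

Expanding (-8 + k)*(-1 + k):
= k^2 + 8 + k * (-9)
C) k^2 + 8 + k * (-9)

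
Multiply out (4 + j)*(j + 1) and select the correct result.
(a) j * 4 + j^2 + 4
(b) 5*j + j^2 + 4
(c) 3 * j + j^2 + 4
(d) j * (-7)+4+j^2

Expanding (4 + j)*(j + 1):
= 5*j + j^2 + 4
b) 5*j + j^2 + 4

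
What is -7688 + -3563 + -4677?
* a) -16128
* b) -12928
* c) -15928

First: -7688 + -3563 = -11251
Then: -11251 + -4677 = -15928
c) -15928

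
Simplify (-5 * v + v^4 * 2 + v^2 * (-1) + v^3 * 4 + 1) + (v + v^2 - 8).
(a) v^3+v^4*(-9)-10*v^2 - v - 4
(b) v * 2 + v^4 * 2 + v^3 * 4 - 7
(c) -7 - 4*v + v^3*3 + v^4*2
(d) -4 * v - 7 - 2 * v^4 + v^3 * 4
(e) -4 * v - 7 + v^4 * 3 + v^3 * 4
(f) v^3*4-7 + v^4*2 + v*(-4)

Adding the polynomials and combining like terms:
(-5*v + v^4*2 + v^2*(-1) + v^3*4 + 1) + (v + v^2 - 8)
= v^3*4-7 + v^4*2 + v*(-4)
f) v^3*4-7 + v^4*2 + v*(-4)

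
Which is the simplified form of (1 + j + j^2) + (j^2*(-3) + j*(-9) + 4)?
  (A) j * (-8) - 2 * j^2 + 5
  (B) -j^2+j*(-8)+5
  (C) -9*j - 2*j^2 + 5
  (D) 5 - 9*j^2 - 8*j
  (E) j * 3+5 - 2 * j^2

Adding the polynomials and combining like terms:
(1 + j + j^2) + (j^2*(-3) + j*(-9) + 4)
= j * (-8) - 2 * j^2 + 5
A) j * (-8) - 2 * j^2 + 5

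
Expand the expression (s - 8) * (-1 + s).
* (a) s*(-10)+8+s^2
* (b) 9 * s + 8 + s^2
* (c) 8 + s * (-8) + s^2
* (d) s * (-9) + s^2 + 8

Expanding (s - 8) * (-1 + s):
= s * (-9) + s^2 + 8
d) s * (-9) + s^2 + 8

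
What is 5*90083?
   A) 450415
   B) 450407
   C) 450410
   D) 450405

5 * 90083 = 450415
A) 450415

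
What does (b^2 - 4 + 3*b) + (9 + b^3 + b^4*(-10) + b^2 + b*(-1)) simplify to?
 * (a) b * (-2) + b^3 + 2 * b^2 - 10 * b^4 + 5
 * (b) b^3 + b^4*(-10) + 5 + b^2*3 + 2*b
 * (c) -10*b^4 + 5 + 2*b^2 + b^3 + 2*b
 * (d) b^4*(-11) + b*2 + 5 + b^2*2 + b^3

Adding the polynomials and combining like terms:
(b^2 - 4 + 3*b) + (9 + b^3 + b^4*(-10) + b^2 + b*(-1))
= -10*b^4 + 5 + 2*b^2 + b^3 + 2*b
c) -10*b^4 + 5 + 2*b^2 + b^3 + 2*b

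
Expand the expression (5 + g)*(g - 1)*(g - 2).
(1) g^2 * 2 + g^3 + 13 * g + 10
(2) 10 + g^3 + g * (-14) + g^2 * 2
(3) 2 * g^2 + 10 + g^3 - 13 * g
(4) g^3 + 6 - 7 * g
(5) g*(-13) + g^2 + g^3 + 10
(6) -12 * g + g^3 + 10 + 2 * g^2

Expanding (5 + g)*(g - 1)*(g - 2):
= 2 * g^2 + 10 + g^3 - 13 * g
3) 2 * g^2 + 10 + g^3 - 13 * g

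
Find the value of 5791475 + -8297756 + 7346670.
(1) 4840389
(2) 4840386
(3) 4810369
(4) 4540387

First: 5791475 + -8297756 = -2506281
Then: -2506281 + 7346670 = 4840389
1) 4840389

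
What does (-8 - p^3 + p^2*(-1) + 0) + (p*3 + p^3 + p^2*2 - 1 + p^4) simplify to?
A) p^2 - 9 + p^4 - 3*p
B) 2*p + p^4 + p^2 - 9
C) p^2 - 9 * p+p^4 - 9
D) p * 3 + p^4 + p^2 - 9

Adding the polynomials and combining like terms:
(-8 - p^3 + p^2*(-1) + 0) + (p*3 + p^3 + p^2*2 - 1 + p^4)
= p * 3 + p^4 + p^2 - 9
D) p * 3 + p^4 + p^2 - 9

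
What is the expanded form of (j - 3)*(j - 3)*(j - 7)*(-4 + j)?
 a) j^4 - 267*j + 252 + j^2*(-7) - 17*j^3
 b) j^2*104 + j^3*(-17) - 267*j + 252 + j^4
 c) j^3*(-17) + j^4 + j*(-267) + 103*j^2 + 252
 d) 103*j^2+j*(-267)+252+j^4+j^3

Expanding (j - 3)*(j - 3)*(j - 7)*(-4 + j):
= j^3*(-17) + j^4 + j*(-267) + 103*j^2 + 252
c) j^3*(-17) + j^4 + j*(-267) + 103*j^2 + 252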